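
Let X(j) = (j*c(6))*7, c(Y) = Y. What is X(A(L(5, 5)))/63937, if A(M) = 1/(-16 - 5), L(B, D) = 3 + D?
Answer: -2/63937 ≈ -3.1281e-5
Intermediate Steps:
A(M) = -1/21 (A(M) = 1/(-21) = -1/21)
X(j) = 42*j (X(j) = (j*6)*7 = (6*j)*7 = 42*j)
X(A(L(5, 5)))/63937 = (42*(-1/21))/63937 = -2*1/63937 = -2/63937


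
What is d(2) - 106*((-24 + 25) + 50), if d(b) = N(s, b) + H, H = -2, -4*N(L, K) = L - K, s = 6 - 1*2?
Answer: -10817/2 ≈ -5408.5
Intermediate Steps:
s = 4 (s = 6 - 2 = 4)
N(L, K) = -L/4 + K/4 (N(L, K) = -(L - K)/4 = -L/4 + K/4)
d(b) = -3 + b/4 (d(b) = (-1/4*4 + b/4) - 2 = (-1 + b/4) - 2 = -3 + b/4)
d(2) - 106*((-24 + 25) + 50) = (-3 + (1/4)*2) - 106*((-24 + 25) + 50) = (-3 + 1/2) - 106*(1 + 50) = -5/2 - 106*51 = -5/2 - 5406 = -10817/2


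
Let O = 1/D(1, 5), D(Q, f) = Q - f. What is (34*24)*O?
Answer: -204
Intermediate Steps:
O = -¼ (O = 1/(1 - 1*5) = 1/(1 - 5) = 1/(-4) = -¼ ≈ -0.25000)
(34*24)*O = (34*24)*(-¼) = 816*(-¼) = -204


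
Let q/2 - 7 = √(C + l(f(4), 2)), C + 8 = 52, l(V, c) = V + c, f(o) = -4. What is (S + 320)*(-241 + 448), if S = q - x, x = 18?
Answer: 65412 + 414*√42 ≈ 68095.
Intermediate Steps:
C = 44 (C = -8 + 52 = 44)
q = 14 + 2*√42 (q = 14 + 2*√(44 + (-4 + 2)) = 14 + 2*√(44 - 2) = 14 + 2*√42 ≈ 26.961)
S = -4 + 2*√42 (S = (14 + 2*√42) - 1*18 = (14 + 2*√42) - 18 = -4 + 2*√42 ≈ 8.9615)
(S + 320)*(-241 + 448) = ((-4 + 2*√42) + 320)*(-241 + 448) = (316 + 2*√42)*207 = 65412 + 414*√42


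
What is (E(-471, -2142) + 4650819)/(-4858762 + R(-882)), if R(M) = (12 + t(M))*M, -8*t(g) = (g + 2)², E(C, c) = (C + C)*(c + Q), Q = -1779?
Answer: 8344401/80508254 ≈ 0.10365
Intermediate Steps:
E(C, c) = 2*C*(-1779 + c) (E(C, c) = (C + C)*(c - 1779) = (2*C)*(-1779 + c) = 2*C*(-1779 + c))
t(g) = -(2 + g)²/8 (t(g) = -(g + 2)²/8 = -(2 + g)²/8)
R(M) = M*(12 - (2 + M)²/8) (R(M) = (12 - (2 + M)²/8)*M = M*(12 - (2 + M)²/8))
(E(-471, -2142) + 4650819)/(-4858762 + R(-882)) = (2*(-471)*(-1779 - 2142) + 4650819)/(-4858762 - ⅛*(-882)*(-96 + (2 - 882)²)) = (2*(-471)*(-3921) + 4650819)/(-4858762 - ⅛*(-882)*(-96 + (-880)²)) = (3693582 + 4650819)/(-4858762 - ⅛*(-882)*(-96 + 774400)) = 8344401/(-4858762 - ⅛*(-882)*774304) = 8344401/(-4858762 + 85367016) = 8344401/80508254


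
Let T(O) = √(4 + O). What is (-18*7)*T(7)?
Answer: -126*√11 ≈ -417.89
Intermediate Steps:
(-18*7)*T(7) = (-18*7)*√(4 + 7) = -126*√11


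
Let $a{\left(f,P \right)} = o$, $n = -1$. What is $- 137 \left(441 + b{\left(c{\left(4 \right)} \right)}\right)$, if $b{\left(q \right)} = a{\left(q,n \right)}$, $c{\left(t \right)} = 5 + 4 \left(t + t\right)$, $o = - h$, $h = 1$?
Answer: $-60280$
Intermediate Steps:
$o = -1$ ($o = \left(-1\right) 1 = -1$)
$c{\left(t \right)} = 5 + 8 t$ ($c{\left(t \right)} = 5 + 4 \cdot 2 t = 5 + 8 t$)
$a{\left(f,P \right)} = -1$
$b{\left(q \right)} = -1$
$- 137 \left(441 + b{\left(c{\left(4 \right)} \right)}\right) = - 137 \left(441 - 1\right) = \left(-137\right) 440 = -60280$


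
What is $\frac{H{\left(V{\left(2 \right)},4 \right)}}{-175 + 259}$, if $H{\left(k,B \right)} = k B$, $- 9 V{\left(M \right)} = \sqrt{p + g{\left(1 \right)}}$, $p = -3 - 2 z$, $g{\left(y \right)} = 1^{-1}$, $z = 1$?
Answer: $- \frac{2 i}{189} \approx - 0.010582 i$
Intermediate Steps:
$g{\left(y \right)} = 1$
$p = -5$ ($p = -3 - 2 = -5$)
$V{\left(M \right)} = - \frac{2 i}{9}$ ($V{\left(M \right)} = - \frac{\sqrt{-5 + 1}}{9} = - \frac{\sqrt{-4}}{9} = - \frac{2 i}{9}$)
$H{\left(k,B \right)} = B k$
$\frac{H{\left(V{\left(2 \right)},4 \right)}}{-175 + 259} = \frac{4 \left(- \frac{2 i}{9}\right)}{-175 + 259} = \frac{\left(- \frac{8}{9}\right) i}{84} = - \frac{8 i}{9} \cdot \frac{1}{84} = - \frac{2 i}{189}$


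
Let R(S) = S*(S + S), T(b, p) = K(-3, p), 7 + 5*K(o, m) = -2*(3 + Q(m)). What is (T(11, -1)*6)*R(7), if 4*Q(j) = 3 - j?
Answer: -1764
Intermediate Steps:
Q(j) = 3/4 - j/4 (Q(j) = (3 - j)/4 = 3/4 - j/4)
K(o, m) = -29/10 + m/10 (K(o, m) = -7/5 + (-2*(3 + (3/4 - m/4)))/5 = -7/5 + (-2*(15/4 - m/4))/5 = -7/5 + (-15/2 + m/2)/5 = -7/5 + (-3/2 + m/10) = -29/10 + m/10)
T(b, p) = -29/10 + p/10
R(S) = 2*S**2 (R(S) = S*(2*S) = 2*S**2)
(T(11, -1)*6)*R(7) = ((-29/10 + (1/10)*(-1))*6)*(2*7**2) = ((-29/10 - 1/10)*6)*(2*49) = -3*6*98 = -18*98 = -1764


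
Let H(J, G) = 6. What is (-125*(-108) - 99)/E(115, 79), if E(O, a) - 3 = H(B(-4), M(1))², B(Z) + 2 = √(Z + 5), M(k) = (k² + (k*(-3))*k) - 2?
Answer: 4467/13 ≈ 343.62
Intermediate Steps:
M(k) = -2 - 2*k² (M(k) = (k² + (-3*k)*k) - 2 = (k² - 3*k²) - 2 = -2*k² - 2 = -2 - 2*k²)
B(Z) = -2 + √(5 + Z) (B(Z) = -2 + √(Z + 5) = -2 + √(5 + Z))
E(O, a) = 39 (E(O, a) = 3 + 6² = 3 + 36 = 39)
(-125*(-108) - 99)/E(115, 79) = (-125*(-108) - 99)/39 = (13500 - 99)*(1/39) = 13401*(1/39) = 4467/13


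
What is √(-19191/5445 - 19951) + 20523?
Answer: 20523 + I*√543261930/165 ≈ 20523.0 + 141.26*I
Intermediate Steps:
√(-19191/5445 - 19951) + 20523 = √(-19191*1/5445 - 19951) + 20523 = √(-6397/1815 - 19951) + 20523 = √(-36217462/1815) + 20523 = I*√543261930/165 + 20523 = 20523 + I*√543261930/165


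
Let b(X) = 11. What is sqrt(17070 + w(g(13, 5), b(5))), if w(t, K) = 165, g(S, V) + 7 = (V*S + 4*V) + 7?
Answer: 3*sqrt(1915) ≈ 131.28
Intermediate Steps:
g(S, V) = 4*V + S*V (g(S, V) = -7 + ((V*S + 4*V) + 7) = -7 + ((S*V + 4*V) + 7) = -7 + ((4*V + S*V) + 7) = -7 + (7 + 4*V + S*V) = 4*V + S*V)
sqrt(17070 + w(g(13, 5), b(5))) = sqrt(17070 + 165) = sqrt(17235) = 3*sqrt(1915)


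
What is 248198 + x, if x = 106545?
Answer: 354743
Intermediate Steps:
248198 + x = 248198 + 106545 = 354743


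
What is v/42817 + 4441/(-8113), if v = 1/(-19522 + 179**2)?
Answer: -2380491560030/4348779124599 ≈ -0.54739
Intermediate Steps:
v = 1/12519 (v = 1/(-19522 + 32041) = 1/12519 ≈ 7.9879e-5)
v/42817 + 4441/(-8113) = (1/12519)/42817 + 4441/(-8113) = (1/12519)*(1/42817) + 4441*(-1/8113) = 1/536026023 - 4441/8113 = -2380491560030/4348779124599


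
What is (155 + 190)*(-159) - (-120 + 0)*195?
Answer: -31455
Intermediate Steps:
(155 + 190)*(-159) - (-120 + 0)*195 = 345*(-159) - (-120)*195 = -54855 - 1*(-23400) = -54855 + 23400 = -31455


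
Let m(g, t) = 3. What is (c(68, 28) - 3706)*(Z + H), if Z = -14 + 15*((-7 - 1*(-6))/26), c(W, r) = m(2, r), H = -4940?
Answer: 477016757/26 ≈ 1.8347e+7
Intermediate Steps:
c(W, r) = 3
Z = -379/26 (Z = -14 + 15*((-7 + 6)*(1/26)) = -14 + 15*(-1*1/26) = -14 + 15*(-1/26) = -14 - 15/26 = -379/26 ≈ -14.577)
(c(68, 28) - 3706)*(Z + H) = (3 - 3706)*(-379/26 - 4940) = -3703*(-128819/26) = 477016757/26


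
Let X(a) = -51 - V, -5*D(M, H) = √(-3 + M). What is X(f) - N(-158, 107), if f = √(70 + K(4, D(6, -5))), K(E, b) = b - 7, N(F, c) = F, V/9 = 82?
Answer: -631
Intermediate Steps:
V = 738 (V = 9*82 = 738)
D(M, H) = -√(-3 + M)/5
K(E, b) = -7 + b
f = √(63 - √3/5) (f = √(70 + (-7 - √(-3 + 6)/5)) = √(70 + (-7 - √3/5)) = √(63 - √3/5) ≈ 7.9154)
X(a) = -789 (X(a) = -51 - 1*738 = -51 - 738 = -789)
X(f) - N(-158, 107) = -789 - 1*(-158) = -789 + 158 = -631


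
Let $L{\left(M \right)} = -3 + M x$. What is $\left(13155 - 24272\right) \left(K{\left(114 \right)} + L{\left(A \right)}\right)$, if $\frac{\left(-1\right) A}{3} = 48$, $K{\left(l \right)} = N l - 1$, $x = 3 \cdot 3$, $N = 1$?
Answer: $13184762$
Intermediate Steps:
$x = 9$
$K{\left(l \right)} = -1 + l$ ($K{\left(l \right)} = 1 l - 1 = l - 1 = -1 + l$)
$A = -144$ ($A = \left(-3\right) 48 = -144$)
$L{\left(M \right)} = -3 + 9 M$ ($L{\left(M \right)} = -3 + M 9 = -3 + 9 M$)
$\left(13155 - 24272\right) \left(K{\left(114 \right)} + L{\left(A \right)}\right) = \left(13155 - 24272\right) \left(\left(-1 + 114\right) + \left(-3 + 9 \left(-144\right)\right)\right) = - 11117 \left(113 - 1299\right) = \left(-11117\right) \left(-1186\right) = 13184762$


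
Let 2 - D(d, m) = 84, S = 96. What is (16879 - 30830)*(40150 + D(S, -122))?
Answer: -558988668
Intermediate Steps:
D(d, m) = -82 (D(d, m) = 2 - 1*84 = 2 - 84 = -82)
(16879 - 30830)*(40150 + D(S, -122)) = (16879 - 30830)*(40150 - 82) = -13951*40068 = -558988668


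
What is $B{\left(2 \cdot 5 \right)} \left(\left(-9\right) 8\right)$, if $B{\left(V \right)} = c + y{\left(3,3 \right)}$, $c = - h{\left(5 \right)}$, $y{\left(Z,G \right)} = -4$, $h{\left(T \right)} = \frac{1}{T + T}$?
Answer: $\frac{1476}{5} \approx 295.2$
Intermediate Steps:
$h{\left(T \right)} = \frac{1}{2 T}$
$c = - \frac{1}{10}$ ($c = - \frac{1}{2 \cdot 5} = \left(-1\right) \frac{1}{10} = - \frac{1}{10} \approx -0.1$)
$B{\left(V \right)} = - \frac{41}{10}$ ($B{\left(V \right)} = - \frac{1}{10} - 4 = - \frac{41}{10}$)
$B{\left(2 \cdot 5 \right)} \left(\left(-9\right) 8\right) = - \frac{41 \left(\left(-9\right) 8\right)}{10} = \left(- \frac{41}{10}\right) \left(-72\right) = \frac{1476}{5}$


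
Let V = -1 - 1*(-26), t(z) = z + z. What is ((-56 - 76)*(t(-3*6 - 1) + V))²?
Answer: 2944656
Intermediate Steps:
t(z) = 2*z
V = 25 (V = -1 + 26 = 25)
((-56 - 76)*(t(-3*6 - 1) + V))² = ((-56 - 76)*(2*(-3*6 - 1) + 25))² = (-132*(2*(-18 - 1) + 25))² = (-132*(2*(-19) + 25))² = (-132*(-38 + 25))² = (-132*(-13))² = 1716² = 2944656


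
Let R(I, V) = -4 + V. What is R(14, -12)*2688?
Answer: -43008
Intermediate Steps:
R(14, -12)*2688 = (-4 - 12)*2688 = -16*2688 = -43008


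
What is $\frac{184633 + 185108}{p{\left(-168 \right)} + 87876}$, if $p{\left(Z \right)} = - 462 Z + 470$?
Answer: $\frac{369741}{165962} \approx 2.2279$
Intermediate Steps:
$p{\left(Z \right)} = 470 - 462 Z$
$\frac{184633 + 185108}{p{\left(-168 \right)} + 87876} = \frac{184633 + 185108}{\left(470 - -77616\right) + 87876} = \frac{369741}{\left(470 + 77616\right) + 87876} = \frac{369741}{78086 + 87876} = \frac{369741}{165962}$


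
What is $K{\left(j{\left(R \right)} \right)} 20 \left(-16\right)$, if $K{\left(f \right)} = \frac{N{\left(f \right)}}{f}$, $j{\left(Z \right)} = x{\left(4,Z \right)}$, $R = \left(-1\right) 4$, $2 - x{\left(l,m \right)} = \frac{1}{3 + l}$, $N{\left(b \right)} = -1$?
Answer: $\frac{2240}{13} \approx 172.31$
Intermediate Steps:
$x{\left(l,m \right)} = 2 - \frac{1}{3 + l}$
$R = -4$
$j{\left(Z \right)} = \frac{13}{7}$ ($j{\left(Z \right)} = \frac{5 + 2 \cdot 4}{3 + 4} = \frac{5 + 8}{7} = \frac{1}{7} \cdot 13 = \frac{13}{7}$)
$K{\left(f \right)} = - \frac{1}{f}$
$K{\left(j{\left(R \right)} \right)} 20 \left(-16\right) = - \frac{1}{\frac{13}{7}} \cdot 20 \left(-16\right) = \left(-1\right) \frac{7}{13} \cdot 20 \left(-16\right) = \left(- \frac{7}{13}\right) 20 \left(-16\right) = \left(- \frac{140}{13}\right) \left(-16\right) = \frac{2240}{13}$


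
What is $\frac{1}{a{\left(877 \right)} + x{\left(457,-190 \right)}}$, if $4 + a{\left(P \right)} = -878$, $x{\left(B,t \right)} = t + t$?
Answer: $- \frac{1}{1262} \approx -0.00079239$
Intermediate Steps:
$x{\left(B,t \right)} = 2 t$
$a{\left(P \right)} = -882$ ($a{\left(P \right)} = -4 - 878 = -882$)
$\frac{1}{a{\left(877 \right)} + x{\left(457,-190 \right)}} = \frac{1}{-882 + 2 \left(-190\right)} = \frac{1}{-882 - 380} = \frac{1}{-1262} = - \frac{1}{1262}$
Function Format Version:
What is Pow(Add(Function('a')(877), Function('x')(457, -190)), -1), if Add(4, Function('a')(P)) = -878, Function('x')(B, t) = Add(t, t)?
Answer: Rational(-1, 1262) ≈ -0.00079239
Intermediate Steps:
Function('x')(B, t) = Mul(2, t)
Function('a')(P) = -882 (Function('a')(P) = Add(-4, -878) = -882)
Pow(Add(Function('a')(877), Function('x')(457, -190)), -1) = Pow(Add(-882, Mul(2, -190)), -1) = Pow(Add(-882, -380), -1) = Pow(-1262, -1) = Rational(-1, 1262)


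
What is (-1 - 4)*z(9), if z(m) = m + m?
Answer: -90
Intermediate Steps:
z(m) = 2*m
(-1 - 4)*z(9) = (-1 - 4)*(2*9) = -5*18 = -90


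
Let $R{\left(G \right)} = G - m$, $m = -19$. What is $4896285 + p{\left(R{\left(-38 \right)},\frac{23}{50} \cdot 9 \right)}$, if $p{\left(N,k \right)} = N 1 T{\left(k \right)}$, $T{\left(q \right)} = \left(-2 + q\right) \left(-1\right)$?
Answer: $\frac{244816283}{50} \approx 4.8963 \cdot 10^{6}$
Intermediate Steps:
$T{\left(q \right)} = 2 - q$
$R{\left(G \right)} = 19 + G$ ($R{\left(G \right)} = G - -19 = G + 19 = 19 + G$)
$p{\left(N,k \right)} = N \left(2 - k\right)$ ($p{\left(N,k \right)} = N 1 \left(2 - k\right) = N \left(2 - k\right)$)
$4896285 + p{\left(R{\left(-38 \right)},\frac{23}{50} \cdot 9 \right)} = 4896285 + \left(19 - 38\right) \left(2 - \frac{23}{50} \cdot 9\right) = 4896285 - 19 \left(2 - 23 \cdot \frac{1}{50} \cdot 9\right) = 4896285 - 19 \left(2 - \frac{23}{50} \cdot 9\right) = 4896285 - 19 \left(2 - \frac{207}{50}\right) = 4896285 - - \frac{2033}{50} = 4896285 + \frac{2033}{50} = \frac{244816283}{50}$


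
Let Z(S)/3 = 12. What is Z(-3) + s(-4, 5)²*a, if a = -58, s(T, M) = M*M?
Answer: -36214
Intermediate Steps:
s(T, M) = M²
Z(S) = 36 (Z(S) = 3*12 = 36)
Z(-3) + s(-4, 5)²*a = 36 + (5²)²*(-58) = 36 + 25²*(-58) = 36 + 625*(-58) = 36 - 36250 = -36214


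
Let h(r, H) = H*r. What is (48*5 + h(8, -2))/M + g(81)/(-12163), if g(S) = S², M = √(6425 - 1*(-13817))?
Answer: -6561/12163 + 112*√20242/10121 ≈ 1.0350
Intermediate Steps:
M = √20242 (M = √(6425 + 13817) = √20242 ≈ 142.27)
(48*5 + h(8, -2))/M + g(81)/(-12163) = (48*5 - 2*8)/(√20242) + 81²/(-12163) = (240 - 16)*(√20242/20242) + 6561*(-1/12163) = 224*(√20242/20242) - 6561/12163 = 112*√20242/10121 - 6561/12163 = -6561/12163 + 112*√20242/10121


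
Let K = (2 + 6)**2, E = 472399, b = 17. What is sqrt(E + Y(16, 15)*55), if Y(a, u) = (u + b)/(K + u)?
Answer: 3*sqrt(327597911)/79 ≈ 687.33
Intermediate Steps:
K = 64 (K = 8**2 = 64)
Y(a, u) = (17 + u)/(64 + u) (Y(a, u) = (u + 17)/(64 + u) = (17 + u)/(64 + u))
sqrt(E + Y(16, 15)*55) = sqrt(472399 + ((17 + 15)/(64 + 15))*55) = sqrt(472399 + (32/79)*55) = sqrt(472399 + 1760/79) = sqrt(37321281/79) = 3*sqrt(327597911)/79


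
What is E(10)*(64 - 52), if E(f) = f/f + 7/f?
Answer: 102/5 ≈ 20.400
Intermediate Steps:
E(f) = 1 + 7/f
E(10)*(64 - 52) = ((7 + 10)/10)*(64 - 52) = ((⅒)*17)*12 = (17/10)*12 = 102/5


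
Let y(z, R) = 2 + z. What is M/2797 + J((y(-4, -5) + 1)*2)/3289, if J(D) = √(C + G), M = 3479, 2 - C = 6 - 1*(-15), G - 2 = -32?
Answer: 3479/2797 + 7*I/3289 ≈ 1.2438 + 0.0021283*I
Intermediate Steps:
G = -30 (G = 2 - 32 = -30)
C = -19 (C = 2 - (6 - 1*(-15)) = 2 - (6 + 15) = 2 - 1*21 = 2 - 21 = -19)
J(D) = 7*I (J(D) = √(-19 - 30) = √(-49) = 7*I)
M/2797 + J((y(-4, -5) + 1)*2)/3289 = 3479/2797 + (7*I)/3289 = 3479*(1/2797) + (7*I)*(1/3289) = 3479/2797 + 7*I/3289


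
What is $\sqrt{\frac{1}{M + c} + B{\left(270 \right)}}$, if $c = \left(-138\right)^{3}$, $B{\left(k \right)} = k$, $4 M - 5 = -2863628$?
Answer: $\frac{\sqrt{48307048618075026}}{13375911} \approx 16.432$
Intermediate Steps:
$M = - \frac{2863623}{4}$ ($M = \frac{5}{4} + \frac{1}{4} \left(-2863628\right) = \frac{5}{4} - 715907 = - \frac{2863623}{4} \approx -7.1591 \cdot 10^{5}$)
$c = -2628072$
$\sqrt{\frac{1}{M + c} + B{\left(270 \right)}} = \sqrt{\frac{1}{- \frac{2863623}{4} - 2628072} + 270} = \sqrt{\frac{1}{- \frac{13375911}{4}} + 270} = \sqrt{- \frac{4}{13375911} + 270} = \sqrt{\frac{3611495966}{13375911}} = \frac{\sqrt{48307048618075026}}{13375911}$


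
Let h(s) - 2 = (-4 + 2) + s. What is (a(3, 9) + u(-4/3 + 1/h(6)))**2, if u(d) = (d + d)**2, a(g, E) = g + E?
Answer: 24649/81 ≈ 304.31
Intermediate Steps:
h(s) = s (h(s) = 2 + ((-4 + 2) + s) = 2 + (-2 + s) = s)
a(g, E) = E + g
u(d) = 4*d**2 (u(d) = (2*d)**2 = 4*d**2)
(a(3, 9) + u(-4/3 + 1/h(6)))**2 = ((9 + 3) + 4*(-4/3 + 1/6)**2)**2 = (12 + 4*(-4*1/3 + 1*(1/6))**2)**2 = (12 + 4*(-4/3 + 1/6)**2)**2 = (12 + 4*(-7/6)**2)**2 = (12 + 4*(49/36))**2 = (12 + 49/9)**2 = (157/9)**2 = 24649/81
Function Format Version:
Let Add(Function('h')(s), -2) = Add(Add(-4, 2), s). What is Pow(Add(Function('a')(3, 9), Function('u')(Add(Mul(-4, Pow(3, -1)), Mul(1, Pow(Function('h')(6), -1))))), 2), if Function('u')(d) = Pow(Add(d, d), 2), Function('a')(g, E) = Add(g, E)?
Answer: Rational(24649, 81) ≈ 304.31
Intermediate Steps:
Function('h')(s) = s (Function('h')(s) = Add(2, Add(Add(-4, 2), s)) = Add(2, Add(-2, s)) = s)
Function('a')(g, E) = Add(E, g)
Function('u')(d) = Mul(4, Pow(d, 2)) (Function('u')(d) = Pow(Mul(2, d), 2) = Mul(4, Pow(d, 2)))
Pow(Add(Function('a')(3, 9), Function('u')(Add(Mul(-4, Pow(3, -1)), Mul(1, Pow(Function('h')(6), -1))))), 2) = Pow(Add(Add(9, 3), Mul(4, Pow(Add(Mul(-4, Pow(3, -1)), Mul(1, Pow(6, -1))), 2))), 2) = Pow(Add(12, Mul(4, Pow(Add(Mul(-4, Rational(1, 3)), Mul(1, Rational(1, 6))), 2))), 2) = Pow(Add(12, Mul(4, Pow(Add(Rational(-4, 3), Rational(1, 6)), 2))), 2) = Pow(Add(12, Mul(4, Pow(Rational(-7, 6), 2))), 2) = Pow(Add(12, Mul(4, Rational(49, 36))), 2) = Pow(Add(12, Rational(49, 9)), 2) = Pow(Rational(157, 9), 2) = Rational(24649, 81)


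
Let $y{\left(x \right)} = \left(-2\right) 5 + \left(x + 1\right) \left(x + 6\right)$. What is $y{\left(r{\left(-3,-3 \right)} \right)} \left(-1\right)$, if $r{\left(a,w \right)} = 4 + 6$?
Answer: $-166$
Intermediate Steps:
$r{\left(a,w \right)} = 10$
$y{\left(x \right)} = -10 + \left(1 + x\right) \left(6 + x\right)$
$y{\left(r{\left(-3,-3 \right)} \right)} \left(-1\right) = \left(-4 + 10^{2} + 7 \cdot 10\right) \left(-1\right) = \left(-4 + 100 + 70\right) \left(-1\right) = 166 \left(-1\right) = -166$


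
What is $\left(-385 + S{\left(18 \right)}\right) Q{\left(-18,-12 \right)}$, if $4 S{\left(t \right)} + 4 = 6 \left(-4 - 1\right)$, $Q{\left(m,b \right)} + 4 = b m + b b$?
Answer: $-140086$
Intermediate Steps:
$Q{\left(m,b \right)} = -4 + b^{2} + b m$ ($Q{\left(m,b \right)} = -4 + \left(b m + b b\right) = -4 + \left(b m + b^{2}\right) = -4 + \left(b^{2} + b m\right) = -4 + b^{2} + b m$)
$S{\left(t \right)} = - \frac{17}{2}$ ($S{\left(t \right)} = -1 + \frac{6 \left(-4 - 1\right)}{4} = -1 + \frac{6 \left(-5\right)}{4} = -1 + \frac{1}{4} \left(-30\right) = -1 - \frac{15}{2} = - \frac{17}{2}$)
$\left(-385 + S{\left(18 \right)}\right) Q{\left(-18,-12 \right)} = \left(-385 - \frac{17}{2}\right) \left(-4 + \left(-12\right)^{2} - -216\right) = - \frac{787 \left(-4 + 144 + 216\right)}{2} = \left(- \frac{787}{2}\right) 356 = -140086$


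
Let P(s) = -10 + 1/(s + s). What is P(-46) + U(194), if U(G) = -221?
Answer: -21253/92 ≈ -231.01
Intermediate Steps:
P(s) = -10 + 1/(2*s)
P(-46) + U(194) = (-10 + (1/2)/(-46)) - 221 = (-10 + (1/2)*(-1/46)) - 221 = (-10 - 1/92) - 221 = -921/92 - 221 = -21253/92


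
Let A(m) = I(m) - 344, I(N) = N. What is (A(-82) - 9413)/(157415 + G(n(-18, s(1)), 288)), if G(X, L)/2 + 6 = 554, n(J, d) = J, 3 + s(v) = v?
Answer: -9839/158511 ≈ -0.062071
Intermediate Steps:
s(v) = -3 + v
A(m) = -344 + m (A(m) = m - 344 = -344 + m)
G(X, L) = 1096 (G(X, L) = -12 + 2*554 = -12 + 1108 = 1096)
(A(-82) - 9413)/(157415 + G(n(-18, s(1)), 288)) = ((-344 - 82) - 9413)/(157415 + 1096) = (-426 - 9413)/158511 = -9839*1/158511 = -9839/158511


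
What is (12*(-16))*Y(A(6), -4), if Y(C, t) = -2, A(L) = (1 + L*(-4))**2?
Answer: 384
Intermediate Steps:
A(L) = (1 - 4*L)**2
(12*(-16))*Y(A(6), -4) = (12*(-16))*(-2) = -192*(-2) = 384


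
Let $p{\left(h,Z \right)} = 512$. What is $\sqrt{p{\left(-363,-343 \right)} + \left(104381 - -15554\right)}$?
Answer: $9 \sqrt{1487} \approx 347.05$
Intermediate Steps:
$\sqrt{p{\left(-363,-343 \right)} + \left(104381 - -15554\right)} = \sqrt{512 + \left(104381 - -15554\right)} = \sqrt{512 + \left(104381 + 15554\right)} = \sqrt{512 + 119935} = \sqrt{120447} = 9 \sqrt{1487}$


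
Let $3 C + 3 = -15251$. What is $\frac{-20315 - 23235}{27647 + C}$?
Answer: $- \frac{130650}{67687} \approx -1.9302$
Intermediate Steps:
$C = - \frac{15254}{3}$ ($C = -1 + \frac{1}{3} \left(-15251\right) = -1 - \frac{15251}{3} = - \frac{15254}{3} \approx -5084.7$)
$\frac{-20315 - 23235}{27647 + C} = \frac{-20315 - 23235}{27647 - \frac{15254}{3}} = - \frac{43550}{\frac{67687}{3}} = \left(-43550\right) \frac{3}{67687} = - \frac{130650}{67687}$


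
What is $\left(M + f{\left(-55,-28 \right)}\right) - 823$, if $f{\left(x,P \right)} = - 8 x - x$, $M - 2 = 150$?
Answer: $-176$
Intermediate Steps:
$M = 152$ ($M = 2 + 150 = 152$)
$f{\left(x,P \right)} = - 9 x$
$\left(M + f{\left(-55,-28 \right)}\right) - 823 = \left(152 - -495\right) - 823 = \left(152 + 495\right) - 823 = 647 - 823 = -176$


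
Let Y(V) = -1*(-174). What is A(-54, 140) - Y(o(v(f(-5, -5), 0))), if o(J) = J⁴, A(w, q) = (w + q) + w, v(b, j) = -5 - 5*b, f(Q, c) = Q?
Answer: -142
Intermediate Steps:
A(w, q) = q + 2*w (A(w, q) = (q + w) + w = q + 2*w)
Y(V) = 174
A(-54, 140) - Y(o(v(f(-5, -5), 0))) = (140 + 2*(-54)) - 1*174 = (140 - 108) - 174 = 32 - 174 = -142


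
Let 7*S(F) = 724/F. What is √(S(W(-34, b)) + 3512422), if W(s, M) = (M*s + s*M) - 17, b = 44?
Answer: √1558285896165306/21063 ≈ 1874.1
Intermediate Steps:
W(s, M) = -17 + 2*M*s (W(s, M) = (M*s + M*s) - 17 = 2*M*s - 17 = -17 + 2*M*s)
S(F) = 724/(7*F) (S(F) = (724/F)/7 = 724/(7*F))
√(S(W(-34, b)) + 3512422) = √(724/(7*(-17 + 2*44*(-34))) + 3512422) = √(724/(7*(-17 - 2992)) + 3512422) = √((724/7)/(-3009) + 3512422) = √((724/7)*(-1/3009) + 3512422) = √(-724/21063 + 3512422) = √(73982143862/21063) = √1558285896165306/21063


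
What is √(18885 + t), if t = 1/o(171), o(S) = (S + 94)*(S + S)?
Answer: √17235283838570/30210 ≈ 137.42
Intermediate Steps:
o(S) = 2*S*(94 + S) (o(S) = (94 + S)*(2*S) = 2*S*(94 + S))
t = 1/90630 (t = 1/(2*171*(94 + 171)) = 1/(2*171*265) = 1/90630 ≈ 1.1034e-5)
√(18885 + t) = √(18885 + 1/90630) = √(1711547551/90630) = √17235283838570/30210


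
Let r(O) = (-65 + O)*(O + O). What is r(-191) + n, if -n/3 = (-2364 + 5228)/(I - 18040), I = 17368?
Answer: 1369267/14 ≈ 97805.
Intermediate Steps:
r(O) = 2*O*(-65 + O) (r(O) = (-65 + O)*(2*O) = 2*O*(-65 + O))
n = 179/14 (n = -3*(-2364 + 5228)/(17368 - 18040) = -8592/(-672) = -8592*(-1)/672 = -3*(-179/42) = 179/14 ≈ 12.786)
r(-191) + n = 2*(-191)*(-65 - 191) + 179/14 = 2*(-191)*(-256) + 179/14 = 97792 + 179/14 = 1369267/14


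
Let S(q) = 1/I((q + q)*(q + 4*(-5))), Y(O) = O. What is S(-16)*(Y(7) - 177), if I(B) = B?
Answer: -85/576 ≈ -0.14757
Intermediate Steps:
S(q) = 1/(2*q*(-20 + q)) (S(q) = 1/((q + q)*(q + 4*(-5))) = 1/((2*q)*(q - 20)) = 1/((2*q)*(-20 + q)) = 1/(2*q*(-20 + q)))
S(-16)*(Y(7) - 177) = ((½)/(-16*(-20 - 16)))*(7 - 177) = ((½)*(-1/16)/(-36))*(-170) = ((½)*(-1/16)*(-1/36))*(-170) = (1/1152)*(-170) = -85/576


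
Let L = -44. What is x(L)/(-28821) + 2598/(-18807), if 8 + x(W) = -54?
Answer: -24570308/180678849 ≈ -0.13599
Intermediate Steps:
x(W) = -62 (x(W) = -8 - 54 = -62)
x(L)/(-28821) + 2598/(-18807) = -62/(-28821) + 2598/(-18807) = -62*(-1/28821) + 2598*(-1/18807) = 62/28821 - 866/6269 = -24570308/180678849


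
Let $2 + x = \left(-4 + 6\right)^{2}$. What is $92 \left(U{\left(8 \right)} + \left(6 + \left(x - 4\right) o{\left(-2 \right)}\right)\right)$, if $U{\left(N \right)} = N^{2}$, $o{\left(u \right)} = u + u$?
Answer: $7176$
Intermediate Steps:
$o{\left(u \right)} = 2 u$
$x = 2$ ($x = -2 + \left(-4 + 6\right)^{2} = -2 + 2^{2} = -2 + 4 = 2$)
$92 \left(U{\left(8 \right)} + \left(6 + \left(x - 4\right) o{\left(-2 \right)}\right)\right) = 92 \left(8^{2} + \left(6 + \left(2 - 4\right) 2 \left(-2\right)\right)\right) = 92 \left(64 + \left(6 - -8\right)\right) = 92 \left(64 + \left(6 + 8\right)\right) = 92 \left(64 + 14\right) = 92 \cdot 78 = 7176$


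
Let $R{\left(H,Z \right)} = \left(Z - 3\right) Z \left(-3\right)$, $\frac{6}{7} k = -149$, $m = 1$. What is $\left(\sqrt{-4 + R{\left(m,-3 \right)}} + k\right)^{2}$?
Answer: $\frac{1085761}{36} - \frac{1043 i \sqrt{58}}{3} \approx 30160.0 - 2647.8 i$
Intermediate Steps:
$k = - \frac{1043}{6}$ ($k = \frac{7}{6} \left(-149\right) = - \frac{1043}{6} \approx -173.83$)
$R{\left(H,Z \right)} = - 3 Z \left(-3 + Z\right)$ ($R{\left(H,Z \right)} = \left(-3 + Z\right) \left(- 3 Z\right) = - 3 Z \left(-3 + Z\right)$)
$\left(\sqrt{-4 + R{\left(m,-3 \right)}} + k\right)^{2} = \left(\sqrt{-4 + 3 \left(-3\right) \left(3 - -3\right)} - \frac{1043}{6}\right)^{2} = \left(\sqrt{-4 + 3 \left(-3\right) \left(3 + 3\right)} - \frac{1043}{6}\right)^{2} = \left(\sqrt{-4 + 3 \left(-3\right) 6} - \frac{1043}{6}\right)^{2} = \left(\sqrt{-4 - 54} - \frac{1043}{6}\right)^{2} = \left(\sqrt{-58} - \frac{1043}{6}\right)^{2} = \left(i \sqrt{58} - \frac{1043}{6}\right)^{2} = \left(- \frac{1043}{6} + i \sqrt{58}\right)^{2}$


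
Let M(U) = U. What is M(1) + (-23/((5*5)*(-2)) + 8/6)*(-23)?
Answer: -6037/150 ≈ -40.247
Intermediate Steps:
M(1) + (-23/((5*5)*(-2)) + 8/6)*(-23) = 1 + (-23/((5*5)*(-2)) + 8/6)*(-23) = 1 + (-23/(25*(-2)) + 8*(1/6))*(-23) = 1 + (-23/(-50) + 4/3)*(-23) = 1 + (-23*(-1/50) + 4/3)*(-23) = 1 + (23/50 + 4/3)*(-23) = 1 + (269/150)*(-23) = 1 - 6187/150 = -6037/150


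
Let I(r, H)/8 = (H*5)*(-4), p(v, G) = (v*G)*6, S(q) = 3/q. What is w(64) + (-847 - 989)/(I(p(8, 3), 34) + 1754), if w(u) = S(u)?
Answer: 64281/117952 ≈ 0.54498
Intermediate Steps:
w(u) = 3/u
p(v, G) = 6*G*v (p(v, G) = (G*v)*6 = 6*G*v)
I(r, H) = -160*H (I(r, H) = 8*((H*5)*(-4)) = 8*((5*H)*(-4)) = 8*(-20*H) = -160*H)
w(64) + (-847 - 989)/(I(p(8, 3), 34) + 1754) = 3/64 + (-847 - 989)/(-160*34 + 1754) = 3*(1/64) - 1836/(-5440 + 1754) = 3/64 - 1836/(-3686) = 3/64 - 1836*(-1/3686) = 3/64 + 918/1843 = 64281/117952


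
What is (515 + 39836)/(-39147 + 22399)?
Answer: -40351/16748 ≈ -2.4093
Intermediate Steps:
(515 + 39836)/(-39147 + 22399) = 40351/(-16748) = 40351*(-1/16748) = -40351/16748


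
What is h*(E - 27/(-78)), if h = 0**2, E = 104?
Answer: 0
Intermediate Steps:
h = 0
h*(E - 27/(-78)) = 0*(104 - 27/(-78)) = 0*(104 - 27*(-1/78)) = 0*(104 + 9/26) = 0*(2713/26) = 0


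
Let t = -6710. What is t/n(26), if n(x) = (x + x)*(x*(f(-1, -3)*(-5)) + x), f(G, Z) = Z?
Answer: -3355/10816 ≈ -0.31019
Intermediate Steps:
n(x) = 32*x² (n(x) = (x + x)*(x*(-3*(-5)) + x) = (2*x)*(x*15 + x) = (2*x)*(15*x + x) = (2*x)*(16*x) = 32*x²)
t/n(26) = -6710/(32*26²) = -6710/(32*676) = -6710/21632 = -6710*1/21632 = -3355/10816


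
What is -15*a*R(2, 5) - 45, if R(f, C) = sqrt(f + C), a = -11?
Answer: -45 + 165*sqrt(7) ≈ 391.55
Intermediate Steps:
R(f, C) = sqrt(C + f)
-15*a*R(2, 5) - 45 = -(-165)*sqrt(5 + 2) - 45 = -(-165)*sqrt(7) - 45 = 165*sqrt(7) - 45 = -45 + 165*sqrt(7)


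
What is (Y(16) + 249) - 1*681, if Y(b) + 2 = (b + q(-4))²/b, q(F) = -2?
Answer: -1687/4 ≈ -421.75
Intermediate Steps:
Y(b) = -2 + (-2 + b)²/b (Y(b) = -2 + (b - 2)²/b = -2 + (-2 + b)²/b)
(Y(16) + 249) - 1*681 = ((-2 + (-2 + 16)²/16) + 249) - 1*681 = ((-2 + (1/16)*14²) + 249) - 681 = ((-2 + (1/16)*196) + 249) - 681 = ((-2 + 49/4) + 249) - 681 = (41/4 + 249) - 681 = 1037/4 - 681 = -1687/4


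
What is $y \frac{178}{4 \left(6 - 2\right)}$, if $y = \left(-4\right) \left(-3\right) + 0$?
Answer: $\frac{267}{2} \approx 133.5$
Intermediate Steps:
$y = 12$ ($y = 12 + 0 = 12$)
$y \frac{178}{4 \left(6 - 2\right)} = 12 \frac{178}{4 \left(6 - 2\right)} = 12 \frac{178}{4 \cdot 4} = 12 \cdot \frac{178}{16} = 12 \cdot 178 \cdot \frac{1}{16} = 12 \cdot \frac{89}{8} = \frac{267}{2}$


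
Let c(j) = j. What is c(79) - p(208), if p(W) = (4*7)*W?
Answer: -5745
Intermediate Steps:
p(W) = 28*W
c(79) - p(208) = 79 - 28*208 = 79 - 1*5824 = 79 - 5824 = -5745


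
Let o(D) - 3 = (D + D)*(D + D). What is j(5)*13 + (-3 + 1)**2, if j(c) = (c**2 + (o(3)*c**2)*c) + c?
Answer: 63769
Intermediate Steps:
o(D) = 3 + 4*D**2 (o(D) = 3 + (D + D)*(D + D) = 3 + (2*D)*(2*D) = 3 + 4*D**2)
j(c) = c + c**2 + 39*c**3 (j(c) = (c**2 + ((3 + 4*3**2)*c**2)*c) + c = (c**2 + ((3 + 4*9)*c**2)*c) + c = (c**2 + ((3 + 36)*c**2)*c) + c = (c**2 + (39*c**2)*c) + c = (c**2 + 39*c**3) + c = c + c**2 + 39*c**3)
j(5)*13 + (-3 + 1)**2 = (5*(1 + 5 + 39*5**2))*13 + (-3 + 1)**2 = (5*(1 + 5 + 39*25))*13 + (-2)**2 = (5*(1 + 5 + 975))*13 + 4 = (5*981)*13 + 4 = 4905*13 + 4 = 63765 + 4 = 63769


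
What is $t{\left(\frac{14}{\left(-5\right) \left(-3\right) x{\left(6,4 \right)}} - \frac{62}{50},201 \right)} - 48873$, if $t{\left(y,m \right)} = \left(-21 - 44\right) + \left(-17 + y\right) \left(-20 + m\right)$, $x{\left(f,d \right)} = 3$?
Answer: $- \frac{11741204}{225} \approx -52183.0$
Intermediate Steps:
$t{\left(y,m \right)} = -65 + \left(-20 + m\right) \left(-17 + y\right)$
$t{\left(\frac{14}{\left(-5\right) \left(-3\right) x{\left(6,4 \right)}} - \frac{62}{50},201 \right)} - 48873 = \left(275 - 20 \left(\frac{14}{\left(-5\right) \left(-3\right) 3} - \frac{62}{50}\right) - 3417 + 201 \left(\frac{14}{\left(-5\right) \left(-3\right) 3} - \frac{62}{50}\right)\right) - 48873 = \left(275 - 20 \left(\frac{14}{15 \cdot 3} - \frac{31}{25}\right) - 3417 + 201 \left(\frac{14}{15 \cdot 3} - \frac{31}{25}\right)\right) - 48873 = \left(275 - 20 \left(\frac{14}{45} - \frac{31}{25}\right) - 3417 + 201 \left(\frac{14}{45} - \frac{31}{25}\right)\right) - 48873 = \left(275 - - \frac{836}{45} - 3417 + 201 \left(- \frac{209}{225}\right)\right) - 48873 = \left(275 + \frac{836}{45} - 3417 - \frac{14003}{75}\right) - 48873 = - \frac{744779}{225} - 48873 = - \frac{11741204}{225}$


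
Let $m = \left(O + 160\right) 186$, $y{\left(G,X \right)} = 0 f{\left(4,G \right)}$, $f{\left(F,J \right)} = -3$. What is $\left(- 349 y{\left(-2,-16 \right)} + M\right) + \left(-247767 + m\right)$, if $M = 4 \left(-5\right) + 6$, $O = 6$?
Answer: $-216905$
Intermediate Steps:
$M = -14$ ($M = -20 + 6 = -14$)
$y{\left(G,X \right)} = 0$ ($y{\left(G,X \right)} = 0 \left(-3\right) = 0$)
$m = 30876$ ($m = \left(6 + 160\right) 186 = 166 \cdot 186 = 30876$)
$\left(- 349 y{\left(-2,-16 \right)} + M\right) + \left(-247767 + m\right) = \left(\left(-349\right) 0 - 14\right) + \left(-247767 + 30876\right) = \left(0 - 14\right) - 216891 = -14 - 216891 = -216905$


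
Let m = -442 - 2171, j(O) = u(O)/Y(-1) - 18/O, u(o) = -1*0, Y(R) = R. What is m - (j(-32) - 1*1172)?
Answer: -23065/16 ≈ -1441.6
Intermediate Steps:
u(o) = 0
j(O) = -18/O (j(O) = 0/(-1) - 18/O = 0*(-1) - 18/O = 0 - 18/O = -18/O)
m = -2613
m - (j(-32) - 1*1172) = -2613 - (-18/(-32) - 1*1172) = -2613 - (-18*(-1/32) - 1172) = -2613 - (9/16 - 1172) = -2613 - 1*(-18743/16) = -2613 + 18743/16 = -23065/16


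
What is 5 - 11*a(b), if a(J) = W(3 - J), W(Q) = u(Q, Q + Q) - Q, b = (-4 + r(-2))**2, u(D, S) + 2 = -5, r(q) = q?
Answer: -281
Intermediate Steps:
u(D, S) = -7 (u(D, S) = -2 - 5 = -7)
b = 36 (b = (-4 - 2)**2 = (-6)**2 = 36)
W(Q) = -7 - Q
a(J) = -10 + J (a(J) = -7 - (3 - J) = -7 + (-3 + J) = -10 + J)
5 - 11*a(b) = 5 - 11*(-10 + 36) = 5 - 11*26 = 5 - 286 = -281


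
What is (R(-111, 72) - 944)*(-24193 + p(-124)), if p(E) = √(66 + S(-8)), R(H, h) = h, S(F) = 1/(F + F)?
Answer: 21096296 - 218*√1055 ≈ 2.1089e+7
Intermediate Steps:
S(F) = 1/(2*F)
p(E) = √1055/4 (p(E) = √(66 + (½)/(-8)) = √(66 + (½)*(-⅛)) = √(66 - 1/16) = √(1055/16) = √1055/4)
(R(-111, 72) - 944)*(-24193 + p(-124)) = (72 - 944)*(-24193 + √1055/4) = -872*(-24193 + √1055/4) = 21096296 - 218*√1055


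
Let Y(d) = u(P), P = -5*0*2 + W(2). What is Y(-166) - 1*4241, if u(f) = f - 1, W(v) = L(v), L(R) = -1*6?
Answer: -4248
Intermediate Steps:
L(R) = -6
W(v) = -6
P = -6 (P = -5*0*2 - 6 = 0*2 - 6 = 0 - 6 = -6)
u(f) = -1 + f
Y(d) = -7 (Y(d) = -1 - 6 = -7)
Y(-166) - 1*4241 = -7 - 1*4241 = -7 - 4241 = -4248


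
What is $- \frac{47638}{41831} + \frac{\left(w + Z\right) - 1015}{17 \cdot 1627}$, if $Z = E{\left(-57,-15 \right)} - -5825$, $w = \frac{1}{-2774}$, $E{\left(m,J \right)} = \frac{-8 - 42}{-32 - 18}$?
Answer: $- \frac{3096811811605}{3209528066846} \approx -0.96488$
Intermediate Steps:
$E{\left(m,J \right)} = 1$ ($E{\left(m,J \right)} = - \frac{50}{-50} = \left(-50\right) \left(- \frac{1}{50}\right) = 1$)
$w = - \frac{1}{2774} \approx -0.00036049$
$Z = 5826$ ($Z = 1 - -5825 = 1 + 5825 = 5826$)
$- \frac{47638}{41831} + \frac{\left(w + Z\right) - 1015}{17 \cdot 1627} = - \frac{47638}{41831} + \frac{\left(- \frac{1}{2774} + 5826\right) - 1015}{17 \cdot 1627} = \left(-47638\right) \frac{1}{41831} + \frac{\frac{16161323}{2774} - 1015}{27659} = - \frac{47638}{41831} + \frac{13345713}{2774} \cdot \frac{1}{27659} = - \frac{47638}{41831} + \frac{13345713}{76726066} = - \frac{3096811811605}{3209528066846}$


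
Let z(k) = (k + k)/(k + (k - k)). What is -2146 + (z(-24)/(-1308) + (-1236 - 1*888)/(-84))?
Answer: -9708637/4578 ≈ -2120.7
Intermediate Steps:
z(k) = 2 (z(k) = (2*k)/(k + 0) = (2*k)/k = 2)
-2146 + (z(-24)/(-1308) + (-1236 - 1*888)/(-84)) = -2146 + (2/(-1308) + (-1236 - 1*888)/(-84)) = -2146 + (2*(-1/1308) + (-1236 - 888)*(-1/84)) = -2146 + (-1/654 - 2124*(-1/84)) = -2146 + (-1/654 + 177/7) = -2146 + 115751/4578 = -9708637/4578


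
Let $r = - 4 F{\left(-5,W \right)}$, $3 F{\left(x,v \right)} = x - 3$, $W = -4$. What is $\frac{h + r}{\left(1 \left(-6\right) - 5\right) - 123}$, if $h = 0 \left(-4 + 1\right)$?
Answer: $- \frac{16}{201} \approx -0.079602$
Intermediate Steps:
$F{\left(x,v \right)} = -1 + \frac{x}{3}$ ($F{\left(x,v \right)} = \frac{x - 3}{3} = \frac{-3 + x}{3} = -1 + \frac{x}{3}$)
$h = 0$ ($h = 0 \left(-3\right) = 0$)
$r = \frac{32}{3}$ ($r = - 4 \left(-1 + \frac{1}{3} \left(-5\right)\right) = - 4 \left(-1 - \frac{5}{3}\right) = \left(-4\right) \left(- \frac{8}{3}\right) = \frac{32}{3} \approx 10.667$)
$\frac{h + r}{\left(1 \left(-6\right) - 5\right) - 123} = \frac{0 + \frac{32}{3}}{\left(1 \left(-6\right) - 5\right) - 123} = \frac{32}{3 \left(\left(-6 - 5\right) - 123\right)} = \frac{32}{3 \left(-11 - 123\right)} = \frac{32}{3 \left(-134\right)} = \frac{32}{3} \left(- \frac{1}{134}\right) = - \frac{16}{201}$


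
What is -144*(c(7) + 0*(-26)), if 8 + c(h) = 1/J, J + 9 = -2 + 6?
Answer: 5904/5 ≈ 1180.8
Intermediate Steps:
J = -5 (J = -9 + (-2 + 6) = -9 + 4 = -5)
c(h) = -41/5 (c(h) = -8 + 1/(-5) = -8 - ⅕ = -41/5)
-144*(c(7) + 0*(-26)) = -144*(-41/5 + 0*(-26)) = -144*(-41/5 + 0) = -144*(-41/5) = 5904/5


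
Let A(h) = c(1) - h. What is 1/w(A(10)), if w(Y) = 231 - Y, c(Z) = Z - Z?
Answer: 1/241 ≈ 0.0041494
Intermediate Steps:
c(Z) = 0
A(h) = -h (A(h) = 0 - h = -h)
1/w(A(10)) = 1/(231 - (-1)*10) = 1/(231 - 1*(-10)) = 1/(231 + 10) = 1/241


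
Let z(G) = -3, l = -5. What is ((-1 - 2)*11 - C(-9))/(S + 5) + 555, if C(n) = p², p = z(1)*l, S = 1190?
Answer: 662967/1195 ≈ 554.78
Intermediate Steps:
p = 15 (p = -3*(-5) = 15)
C(n) = 225 (C(n) = 15² = 225)
((-1 - 2)*11 - C(-9))/(S + 5) + 555 = ((-1 - 2)*11 - 1*225)/(1190 + 5) + 555 = (-3*11 - 225)/1195 + 555 = (-33 - 225)*(1/1195) + 555 = -258*1/1195 + 555 = -258/1195 + 555 = 662967/1195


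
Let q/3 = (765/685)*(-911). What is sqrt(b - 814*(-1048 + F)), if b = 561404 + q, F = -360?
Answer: 3*sqrt(3554564599)/137 ≈ 1305.6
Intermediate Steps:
q = -418149/137 (q = 3*((765/685)*(-911)) = 3*((765*(1/685))*(-911)) = 3*((153/137)*(-911)) = 3*(-139383/137) = -418149/137 ≈ -3052.2)
b = 76494199/137 (b = 561404 - 418149/137 = 76494199/137 ≈ 5.5835e+5)
sqrt(b - 814*(-1048 + F)) = sqrt(76494199/137 - 814*(-1048 - 360)) = sqrt(76494199/137 - 814*(-1408)) = sqrt(76494199/137 + 1146112) = sqrt(233511543/137) = 3*sqrt(3554564599)/137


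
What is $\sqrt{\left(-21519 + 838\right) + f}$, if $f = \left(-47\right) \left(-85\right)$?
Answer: $9 i \sqrt{206} \approx 129.17 i$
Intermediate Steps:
$f = 3995$
$\sqrt{\left(-21519 + 838\right) + f} = \sqrt{\left(-21519 + 838\right) + 3995} = \sqrt{-20681 + 3995} = \sqrt{-16686} = 9 i \sqrt{206}$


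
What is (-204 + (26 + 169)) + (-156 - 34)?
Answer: -199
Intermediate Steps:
(-204 + (26 + 169)) + (-156 - 34) = (-204 + 195) - 190 = -9 - 190 = -199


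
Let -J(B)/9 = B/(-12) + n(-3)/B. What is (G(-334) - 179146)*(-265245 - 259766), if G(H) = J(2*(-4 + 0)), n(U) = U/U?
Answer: 752449440277/8 ≈ 9.4056e+10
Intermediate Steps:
n(U) = 1
J(B) = -9/B + 3*B/4 (J(B) = -9*(B/(-12) + 1/B) = -9*(B*(-1/12) + 1/B) = -9*(-B/12 + 1/B) = -9*(1/B - B/12) = -9/B + 3*B/4)
G(H) = -39/8 (G(H) = -9*1/(2*(-4 + 0)) + 3*(2*(-4 + 0))/4 = -9/(2*(-4)) + 3*(2*(-4))/4 = -9/(-8) + (¾)*(-8) = -9*(-⅛) - 6 = 9/8 - 6 = -39/8)
(G(-334) - 179146)*(-265245 - 259766) = (-39/8 - 179146)*(-265245 - 259766) = -1433207/8*(-525011) = 752449440277/8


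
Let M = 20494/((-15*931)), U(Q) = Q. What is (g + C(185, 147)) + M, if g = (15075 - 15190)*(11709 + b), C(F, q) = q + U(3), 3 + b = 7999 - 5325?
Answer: -23091846244/13965 ≈ -1.6536e+6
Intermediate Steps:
b = 2671 (b = -3 + (7999 - 5325) = -3 + 2674 = 2671)
C(F, q) = 3 + q (C(F, q) = q + 3 = 3 + q)
g = -1653700 (g = (15075 - 15190)*(11709 + 2671) = -115*14380 = -1653700)
M = -20494/13965 (M = 20494/(-13965) = 20494*(-1/13965) = -20494/13965 ≈ -1.4675)
(g + C(185, 147)) + M = (-1653700 + (3 + 147)) - 20494/13965 = (-1653700 + 150) - 20494/13965 = -1653550 - 20494/13965 = -23091846244/13965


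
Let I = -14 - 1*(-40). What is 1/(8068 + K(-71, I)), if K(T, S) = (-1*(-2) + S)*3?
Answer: 1/8152 ≈ 0.00012267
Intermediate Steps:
I = 26 (I = -14 + 40 = 26)
K(T, S) = 6 + 3*S (K(T, S) = (2 + S)*3 = 6 + 3*S)
1/(8068 + K(-71, I)) = 1/(8068 + (6 + 3*26)) = 1/(8068 + (6 + 78)) = 1/(8068 + 84) = 1/8152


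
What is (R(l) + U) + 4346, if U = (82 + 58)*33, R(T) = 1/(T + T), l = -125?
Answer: 2241499/250 ≈ 8966.0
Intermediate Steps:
R(T) = 1/(2*T)
U = 4620 (U = 140*33 = 4620)
(R(l) + U) + 4346 = ((½)/(-125) + 4620) + 4346 = ((½)*(-1/125) + 4620) + 4346 = (-1/250 + 4620) + 4346 = 1154999/250 + 4346 = 2241499/250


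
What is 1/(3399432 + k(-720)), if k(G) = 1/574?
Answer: 574/1951273969 ≈ 2.9417e-7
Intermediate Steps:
k(G) = 1/574
1/(3399432 + k(-720)) = 1/(3399432 + 1/574) = 1/(1951273969/574) = 574/1951273969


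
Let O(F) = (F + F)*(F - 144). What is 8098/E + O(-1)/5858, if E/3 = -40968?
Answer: -101689/6206652 ≈ -0.016384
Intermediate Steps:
E = -122904 (E = 3*(-40968) = -122904)
O(F) = 2*F*(-144 + F) (O(F) = (2*F)*(-144 + F) = 2*F*(-144 + F))
8098/E + O(-1)/5858 = 8098/(-122904) + (2*(-1)*(-144 - 1))/5858 = 8098*(-1/122904) + (2*(-1)*(-145))*(1/5858) = -4049/61452 + 290*(1/5858) = -4049/61452 + 5/101 = -101689/6206652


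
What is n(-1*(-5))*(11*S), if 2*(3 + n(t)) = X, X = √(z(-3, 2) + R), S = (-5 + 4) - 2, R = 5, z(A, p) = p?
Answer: 99 - 33*√7/2 ≈ 55.345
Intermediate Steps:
S = -3 (S = -1 - 2 = -3)
X = √7 (X = √(2 + 5) = √7 ≈ 2.6458)
n(t) = -3 + √7/2
n(-1*(-5))*(11*S) = (-3 + √7/2)*(11*(-3)) = (-3 + √7/2)*(-33) = 99 - 33*√7/2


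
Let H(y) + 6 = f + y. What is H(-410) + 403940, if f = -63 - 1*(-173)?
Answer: 403634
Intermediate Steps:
f = 110 (f = -63 + 173 = 110)
H(y) = 104 + y (H(y) = -6 + (110 + y) = 104 + y)
H(-410) + 403940 = (104 - 410) + 403940 = -306 + 403940 = 403634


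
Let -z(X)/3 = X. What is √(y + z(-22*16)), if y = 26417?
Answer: √27473 ≈ 165.75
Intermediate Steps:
z(X) = -3*X
√(y + z(-22*16)) = √(26417 - (-66)*16) = √(26417 - 3*(-352)) = √(26417 + 1056) = √27473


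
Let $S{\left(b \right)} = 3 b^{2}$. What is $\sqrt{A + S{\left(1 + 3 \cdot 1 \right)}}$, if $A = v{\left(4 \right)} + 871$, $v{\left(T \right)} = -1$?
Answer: $3 \sqrt{102} \approx 30.299$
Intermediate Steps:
$A = 870$ ($A = -1 + 871 = 870$)
$\sqrt{A + S{\left(1 + 3 \cdot 1 \right)}} = \sqrt{870 + 3 \left(1 + 3 \cdot 1\right)^{2}} = \sqrt{870 + 3 \left(1 + 3\right)^{2}} = \sqrt{870 + 3 \cdot 4^{2}} = \sqrt{870 + 3 \cdot 16} = \sqrt{870 + 48} = \sqrt{918} = 3 \sqrt{102}$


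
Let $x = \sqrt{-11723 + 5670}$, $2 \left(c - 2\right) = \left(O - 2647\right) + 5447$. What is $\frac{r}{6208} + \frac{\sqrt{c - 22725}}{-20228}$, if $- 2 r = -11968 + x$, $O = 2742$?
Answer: $\frac{187}{194} - \frac{i \sqrt{1247}}{5057} - \frac{i \sqrt{6053}}{12416} \approx 0.96392 - 0.013249 i$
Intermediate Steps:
$c = 2773$ ($c = 2 + \frac{\left(2742 - 2647\right) + 5447}{2} = 2 + \frac{95 + 5447}{2} = 2 + \frac{1}{2} \cdot 5542 = 2 + 2771 = 2773$)
$x = i \sqrt{6053}$ ($x = \sqrt{-6053} = i \sqrt{6053} \approx 77.801 i$)
$r = 5984 - \frac{i \sqrt{6053}}{2}$ ($r = - \frac{-11968 + i \sqrt{6053}}{2} = 5984 - \frac{i \sqrt{6053}}{2} \approx 5984.0 - 38.901 i$)
$\frac{r}{6208} + \frac{\sqrt{c - 22725}}{-20228} = \frac{5984 - \frac{i \sqrt{6053}}{2}}{6208} + \frac{\sqrt{2773 - 22725}}{-20228} = \left(5984 - \frac{i \sqrt{6053}}{2}\right) \frac{1}{6208} + \sqrt{-19952} \left(- \frac{1}{20228}\right) = \left(\frac{187}{194} - \frac{i \sqrt{6053}}{12416}\right) + 4 i \sqrt{1247} \left(- \frac{1}{20228}\right) = \left(\frac{187}{194} - \frac{i \sqrt{6053}}{12416}\right) - \frac{i \sqrt{1247}}{5057} = \frac{187}{194} - \frac{i \sqrt{1247}}{5057} - \frac{i \sqrt{6053}}{12416}$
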